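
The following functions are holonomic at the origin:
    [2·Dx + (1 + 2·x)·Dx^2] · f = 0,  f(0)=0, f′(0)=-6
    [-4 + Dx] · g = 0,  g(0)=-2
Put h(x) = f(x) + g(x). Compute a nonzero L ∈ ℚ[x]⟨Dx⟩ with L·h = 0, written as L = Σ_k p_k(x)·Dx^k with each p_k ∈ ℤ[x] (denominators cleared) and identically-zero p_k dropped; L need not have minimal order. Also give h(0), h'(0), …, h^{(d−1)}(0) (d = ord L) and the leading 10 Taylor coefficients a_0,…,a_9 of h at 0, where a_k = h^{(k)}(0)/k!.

L = (-32 - 32·x)·Dx + (-4 - 32·x - 32·x^2)·Dx^2 + (3 + 10·x + 8·x^2)·Dx^3  (order 3).
h: a_k = -2, -14, -10, -88/3, -28/3, -544/15, 928/45, -19328/315, 29216/315, -487936/2835, …
ICs: h(0) = -2, h′(0) = -14, h′′(0) = -20.

f: a_k = 0, -6, 6, -8, 12, -96/5, 32, -384/7, 96, -512/3, …
g: a_k = -2, -8, -16, -64/3, -64/3, -256/15, -512/45, -2048/315, -1024/315, -4096/2835, …
L₀ := lclm(L_f,L_g); ord L₀ ≤ 2+1.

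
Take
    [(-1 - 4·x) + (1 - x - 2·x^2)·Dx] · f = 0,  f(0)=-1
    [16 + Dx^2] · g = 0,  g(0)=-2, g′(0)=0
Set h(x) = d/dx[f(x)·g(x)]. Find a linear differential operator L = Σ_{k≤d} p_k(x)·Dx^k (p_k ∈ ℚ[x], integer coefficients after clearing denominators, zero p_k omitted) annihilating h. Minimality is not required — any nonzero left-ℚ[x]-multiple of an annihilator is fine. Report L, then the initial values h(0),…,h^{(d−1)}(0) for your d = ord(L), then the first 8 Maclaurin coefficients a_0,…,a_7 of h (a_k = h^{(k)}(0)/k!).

L = (4 - 128·x - 192·x^2 + 256·x^3 + 256·x^4) + (-5 - 12·x + 48·x^2 + 64·x^3)·Dx + (3 - 7·x - 10·x^2 + 16·x^3 + 16·x^4)·Dx^2  (order 2).
h: a_k = 2, -20, -18, -56/3, -250/3, -3364/15, -22274/45, -358384/315, …
ICs: h(0) = 2, h′(0) = -20.

f: a_k = -1, -1, -3, -5, -11, -21, -43, -85, …
g: a_k = -2, 0, 16, 0, -64/3, 0, 512/45, 0, …
L₀ := L_f ⊗_s L_g (sym. prod.), ord ≤ 2.
Differentiate: ansatz ord ≤ ord L₀ ⇒ L.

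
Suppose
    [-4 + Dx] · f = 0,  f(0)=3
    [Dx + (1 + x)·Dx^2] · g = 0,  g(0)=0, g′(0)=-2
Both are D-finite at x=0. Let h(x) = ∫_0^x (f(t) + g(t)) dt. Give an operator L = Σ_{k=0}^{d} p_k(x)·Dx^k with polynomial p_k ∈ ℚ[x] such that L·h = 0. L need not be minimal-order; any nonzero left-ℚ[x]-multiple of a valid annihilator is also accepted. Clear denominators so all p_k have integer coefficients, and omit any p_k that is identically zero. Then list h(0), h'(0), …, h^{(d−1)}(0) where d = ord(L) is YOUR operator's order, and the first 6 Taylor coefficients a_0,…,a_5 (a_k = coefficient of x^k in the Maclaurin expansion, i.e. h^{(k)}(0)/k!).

L = (-24 - 16·x)·Dx^2 + (-14 - 32·x - 16·x^2)·Dx^3 + (5 + 9·x + 4·x^2)·Dx^4  (order 4).
h: a_k = 0, 3, 5, 25/3, 47/6, 13/2, …
ICs: h(0) = 0, h′(0) = 3, h′′(0) = 10, h′′′(0) = 50.

f: a_k = 3, 12, 24, 32, 32, 128/5, …
g: a_k = 0, -2, 1, -2/3, 1/2, -2/5, …
L₀ := lclm(L_f,L_g); ord L₀ ≤ 1+2.
h=∫₀ˣh₀: take L = L₀·Dx.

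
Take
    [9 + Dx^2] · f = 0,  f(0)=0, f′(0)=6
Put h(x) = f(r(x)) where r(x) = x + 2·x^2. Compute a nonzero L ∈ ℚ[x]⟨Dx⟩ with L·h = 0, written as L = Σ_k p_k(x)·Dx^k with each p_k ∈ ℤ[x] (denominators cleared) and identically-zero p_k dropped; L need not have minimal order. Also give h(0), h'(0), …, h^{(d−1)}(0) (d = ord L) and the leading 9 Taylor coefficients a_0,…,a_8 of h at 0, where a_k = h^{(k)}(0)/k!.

f: a_k = 0, 6, 0, -9, 0, 81/20, 0, -243/280, 0, …
f∘r: x↦r, Dx↦Dx/r' in L_f ⇒ L₀.
L = (9 + 108·x + 432·x^2 + 576·x^3) - 4·Dx + (1 + 4·x)·Dx^2  (order 2).
h: a_k = 0, 6, 12, -9, -54, -2079/20, -63/2, 45117/280, 6237/20, …
ICs: h(0) = 0, h′(0) = 6.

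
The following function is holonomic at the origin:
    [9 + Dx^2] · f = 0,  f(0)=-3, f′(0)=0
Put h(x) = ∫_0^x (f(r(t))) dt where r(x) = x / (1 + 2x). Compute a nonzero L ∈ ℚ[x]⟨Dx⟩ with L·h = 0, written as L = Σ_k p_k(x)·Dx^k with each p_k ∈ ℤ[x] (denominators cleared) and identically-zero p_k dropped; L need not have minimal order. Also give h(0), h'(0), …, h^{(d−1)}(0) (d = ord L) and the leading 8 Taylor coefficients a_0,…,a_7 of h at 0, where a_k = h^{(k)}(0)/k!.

f: a_k = -3, 0, 27/2, 0, -81/8, 0, 243/80, 0, …
L₀ from L_f via x↦r, Dx↦r'^{-1}Dx.
h=∫h₀ ⇒ L = L₀·Dx.
L = 9·Dx + (4 + 24·x + 48·x^2 + 32·x^3)·Dx^2 + (1 + 8·x + 24·x^2 + 32·x^3 + 16·x^4)·Dx^3  (order 3).
h: a_k = 0, -3, 0, 9/2, -27/2, 243/8, -117/2, 7749/80, …
ICs: h(0) = 0, h′(0) = -3, h′′(0) = 0.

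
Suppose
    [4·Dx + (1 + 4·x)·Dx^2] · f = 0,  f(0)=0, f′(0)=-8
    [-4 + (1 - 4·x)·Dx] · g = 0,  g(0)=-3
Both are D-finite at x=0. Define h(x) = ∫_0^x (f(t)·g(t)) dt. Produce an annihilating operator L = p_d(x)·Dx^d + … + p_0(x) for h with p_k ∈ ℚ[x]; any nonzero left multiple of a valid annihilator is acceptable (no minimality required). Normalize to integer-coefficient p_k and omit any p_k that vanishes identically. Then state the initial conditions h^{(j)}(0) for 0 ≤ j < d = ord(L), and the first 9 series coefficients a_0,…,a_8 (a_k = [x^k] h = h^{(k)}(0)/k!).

f: a_k = 0, -8, 16, -128/3, 128, -2048/5, 4096/3, -32768/7, 16384, …
g: a_k = -3, -12, -48, -192, -768, -3072, -12288, -49152, -196608, …
Product ⇒ symmetric product L₀, ord ≤ 2.
h=∫h₀ ⇒ L = L₀·Dx.
L = 16·Dx + (4 + 48·x)·Dx^2 + (-1 + 16·x^2)·Dx^3  (order 3).
h: a_k = 0, 0, 12, 16, 80, 896/5, 12032/15, 75776/35, 326656/35, …
ICs: h(0) = 0, h′(0) = 0, h′′(0) = 24.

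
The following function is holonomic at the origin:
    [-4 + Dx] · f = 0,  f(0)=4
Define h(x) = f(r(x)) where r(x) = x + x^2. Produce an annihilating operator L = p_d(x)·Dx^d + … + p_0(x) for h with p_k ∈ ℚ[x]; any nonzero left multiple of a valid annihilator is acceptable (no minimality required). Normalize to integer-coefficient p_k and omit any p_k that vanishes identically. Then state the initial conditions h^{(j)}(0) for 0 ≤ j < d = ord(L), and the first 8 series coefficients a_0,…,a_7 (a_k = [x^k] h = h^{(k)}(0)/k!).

f: a_k = 4, 16, 32, 128/3, 128/3, 512/15, 1024/45, 4096/315, …
Change of var in L_f (x↦r) gives L₀.
L = (-4 - 8·x) + Dx  (order 1).
h: a_k = 4, 16, 48, 320/3, 608/3, 1664/5, 22144/45, 208384/315, …
ICs: h(0) = 4.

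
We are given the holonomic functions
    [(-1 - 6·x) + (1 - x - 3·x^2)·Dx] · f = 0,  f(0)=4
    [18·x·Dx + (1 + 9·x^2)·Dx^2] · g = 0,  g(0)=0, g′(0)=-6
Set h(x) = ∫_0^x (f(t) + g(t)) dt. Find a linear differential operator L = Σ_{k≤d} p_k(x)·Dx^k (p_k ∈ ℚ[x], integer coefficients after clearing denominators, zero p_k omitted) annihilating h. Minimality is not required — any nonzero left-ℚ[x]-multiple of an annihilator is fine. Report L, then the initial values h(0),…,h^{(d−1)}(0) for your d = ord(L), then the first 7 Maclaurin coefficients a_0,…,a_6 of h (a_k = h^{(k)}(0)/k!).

f: a_k = 4, 4, 16, 28, 76, 160, 388, …
g: a_k = 0, -6, 0, 18, 0, -486/5, 0, …
f+g: L₀ = lclm(L_f,L_g), ord ≤ 1+2.
Integrate: L := L₀·Dx.
L = (-72 + 288·x + 4428·x^2 + 9720·x^3 + 33534·x^4 + 13122·x^6)·Dx^2 + (30 + 180·x + 144·x^2 + 1728·x^3 + 9153·x^4 + 23814·x^5 + 2187·x^6 + 13122·x^7)·Dx^3 + (-4 - 14·x - 114·x^2 + 36·x^3 - 459·x^4 + 1539·x^5 + 2430·x^6 + 729·x^7 + 2187·x^8)·Dx^4  (order 4).
h: a_k = 0, 4, -1, 16/3, 23/2, 76/5, 157/15, …
ICs: h(0) = 0, h′(0) = 4, h′′(0) = -2, h′′′(0) = 32.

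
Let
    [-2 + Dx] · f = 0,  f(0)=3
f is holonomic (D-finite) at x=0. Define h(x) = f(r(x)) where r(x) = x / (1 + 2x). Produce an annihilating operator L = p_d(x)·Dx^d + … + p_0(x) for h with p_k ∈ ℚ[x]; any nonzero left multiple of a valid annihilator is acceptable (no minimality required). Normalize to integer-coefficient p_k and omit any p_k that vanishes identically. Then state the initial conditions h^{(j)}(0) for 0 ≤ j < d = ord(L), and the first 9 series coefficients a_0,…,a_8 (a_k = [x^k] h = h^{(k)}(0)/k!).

f: a_k = 3, 6, 6, 4, 2, 4/5, 4/15, 8/105, 2/105, …
h₀=f(r): pull back L_f along r ⇒ L₀.
L = -2 + (1 + 4·x + 4·x^2)·Dx  (order 1).
h: a_k = 3, 6, -6, 4, 2, -76/5, 604/15, -8728/105, 15682/105, …
ICs: h(0) = 3.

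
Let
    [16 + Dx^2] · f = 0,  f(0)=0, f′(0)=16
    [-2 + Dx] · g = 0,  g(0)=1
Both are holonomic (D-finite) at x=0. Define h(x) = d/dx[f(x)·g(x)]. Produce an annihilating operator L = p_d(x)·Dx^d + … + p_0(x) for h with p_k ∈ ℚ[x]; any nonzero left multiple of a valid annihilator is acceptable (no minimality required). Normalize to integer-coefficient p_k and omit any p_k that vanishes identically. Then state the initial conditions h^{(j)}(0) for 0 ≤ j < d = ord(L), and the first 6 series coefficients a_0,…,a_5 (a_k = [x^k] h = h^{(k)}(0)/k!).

L = 20 - 4·Dx + Dx^2  (order 2).
h: a_k = 16, 64, -32, -256, -608/3, 1408/15, …
ICs: h(0) = 16, h′(0) = 64.

f: a_k = 0, 16, 0, -128/3, 0, 512/15, …
g: a_k = 1, 2, 2, 4/3, 2/3, 4/15, …
L₀ := L_f ⊗_s L_g (sym. prod.), ord ≤ 2.
h=h₀': d/dx-closure on L₀ ⇒ L.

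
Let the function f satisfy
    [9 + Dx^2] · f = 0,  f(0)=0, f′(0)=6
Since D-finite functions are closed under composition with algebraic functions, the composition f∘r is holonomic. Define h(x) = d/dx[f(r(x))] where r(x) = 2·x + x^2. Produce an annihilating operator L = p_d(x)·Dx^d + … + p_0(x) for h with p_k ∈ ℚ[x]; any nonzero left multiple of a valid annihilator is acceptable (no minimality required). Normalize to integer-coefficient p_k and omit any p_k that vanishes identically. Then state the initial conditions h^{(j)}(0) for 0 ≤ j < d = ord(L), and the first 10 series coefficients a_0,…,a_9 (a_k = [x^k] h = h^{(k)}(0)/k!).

L = (39 + 144·x + 216·x^2 + 144·x^3 + 36·x^4) + (-3 - 3·x)·Dx + (1 + 2·x + x^2)·Dx^2  (order 2).
h: a_k = 12, 12, -216, -432, 378, 1890, 7452/5, -9072/5, -306909/70, -32481/14, …
ICs: h(0) = 12, h′(0) = 12.

f: a_k = 0, 6, 0, -9, 0, 81/20, 0, -243/280, 0, 243/2240, …
Change of var in L_f (x↦r) gives L₀.
Derive L from L₀ (diff closure).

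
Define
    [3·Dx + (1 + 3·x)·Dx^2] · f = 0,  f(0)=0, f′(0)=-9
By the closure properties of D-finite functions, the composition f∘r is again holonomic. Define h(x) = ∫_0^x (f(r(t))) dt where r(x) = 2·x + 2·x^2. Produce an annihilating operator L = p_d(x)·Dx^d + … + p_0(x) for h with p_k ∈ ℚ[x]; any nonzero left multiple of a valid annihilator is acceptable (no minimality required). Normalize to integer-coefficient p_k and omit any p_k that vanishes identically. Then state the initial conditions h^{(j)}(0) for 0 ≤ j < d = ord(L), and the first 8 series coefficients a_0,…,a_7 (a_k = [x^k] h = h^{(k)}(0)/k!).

f: a_k = 0, -9, 27/2, -27, 243/4, -729/5, 729/2, -6561/7, …
h₀=f(r): pull back L_f along r ⇒ L₀.
h=∫₀ˣh₀: take L = L₀·Dx.
L = (4 + 12·x + 12·x^2)·Dx^2 + (1 + 8·x + 18·x^2 + 12·x^3)·Dx^3  (order 3).
h: a_k = 0, 0, -9, 12, -27, 378/5, -1188/5, 5616/7, …
ICs: h(0) = 0, h′(0) = 0, h′′(0) = -18.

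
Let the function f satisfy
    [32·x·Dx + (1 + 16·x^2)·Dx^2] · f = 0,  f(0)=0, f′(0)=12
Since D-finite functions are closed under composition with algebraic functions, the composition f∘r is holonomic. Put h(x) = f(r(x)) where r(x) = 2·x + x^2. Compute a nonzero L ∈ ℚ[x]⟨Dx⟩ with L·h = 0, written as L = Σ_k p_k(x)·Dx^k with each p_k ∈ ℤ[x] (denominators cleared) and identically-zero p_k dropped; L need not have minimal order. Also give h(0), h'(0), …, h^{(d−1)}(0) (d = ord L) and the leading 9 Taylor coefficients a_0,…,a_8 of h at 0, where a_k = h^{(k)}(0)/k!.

f: a_k = 0, 12, 0, -64, 0, 3072/5, 0, -49152/7, 0, …
f∘r: x↦r, Dx↦Dx/r' in L_f ⇒ L₀.
L = (-1 + 128·x + 256·x^2 + 192·x^3 + 48·x^4)·Dx + (1 + x + 64·x^2 + 128·x^3 + 80·x^4 + 16·x^5)·Dx^2  (order 2).
h: a_k = 0, 24, 12, -512, -768, 96384/5, 49088, -5947392/7, -3121152, …
ICs: h(0) = 0, h′(0) = 24.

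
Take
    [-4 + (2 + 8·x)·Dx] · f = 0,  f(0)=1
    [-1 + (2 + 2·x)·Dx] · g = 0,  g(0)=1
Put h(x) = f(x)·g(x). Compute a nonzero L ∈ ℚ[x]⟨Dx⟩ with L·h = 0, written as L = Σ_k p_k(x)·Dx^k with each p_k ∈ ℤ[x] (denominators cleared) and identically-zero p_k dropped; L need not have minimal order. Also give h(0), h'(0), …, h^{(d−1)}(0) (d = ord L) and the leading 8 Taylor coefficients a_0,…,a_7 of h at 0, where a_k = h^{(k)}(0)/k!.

f: a_k = 1, 2, -2, 4, -10, 28, -84, 264, …
g: a_k = 1, 1/2, -1/8, 1/16, -5/128, 7/256, -21/1024, 33/2048, …
h₀=f·g: eliminate ⇒ L₀, order ≤ 1·1.
L = (-5 - 8·x) + (2 + 10·x + 8·x^2)·Dx  (order 1).
h: a_k = 1, 5/2, -9/8, 45/16, -981/128, 5715/256, -70029/1024, 445725/2048, …
ICs: h(0) = 1.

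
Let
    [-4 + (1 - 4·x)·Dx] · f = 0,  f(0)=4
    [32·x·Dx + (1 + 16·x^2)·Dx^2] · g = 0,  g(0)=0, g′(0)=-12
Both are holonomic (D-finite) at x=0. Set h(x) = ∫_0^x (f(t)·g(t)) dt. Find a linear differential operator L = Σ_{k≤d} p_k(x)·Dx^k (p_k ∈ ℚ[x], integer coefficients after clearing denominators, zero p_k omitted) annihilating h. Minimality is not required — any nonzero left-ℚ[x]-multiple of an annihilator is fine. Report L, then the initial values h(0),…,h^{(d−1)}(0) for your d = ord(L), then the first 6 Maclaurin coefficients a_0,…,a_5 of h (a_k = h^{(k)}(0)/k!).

L = 128·x·Dx + (8 - 32·x + 256·x^2)·Dx^2 + (-1 + 4·x - 16·x^2 + 64·x^3)·Dx^3  (order 3).
h: a_k = 0, 0, -24, -64, -128, -2048/5, …
ICs: h(0) = 0, h′(0) = 0, h′′(0) = -48.

f: a_k = 4, 16, 64, 256, 1024, 4096, …
g: a_k = 0, -12, 0, 64, 0, -3072/5, …
h₀=f·g: eliminate ⇒ L₀, order ≤ 1·2.
h=∫h₀ ⇒ L = L₀·Dx.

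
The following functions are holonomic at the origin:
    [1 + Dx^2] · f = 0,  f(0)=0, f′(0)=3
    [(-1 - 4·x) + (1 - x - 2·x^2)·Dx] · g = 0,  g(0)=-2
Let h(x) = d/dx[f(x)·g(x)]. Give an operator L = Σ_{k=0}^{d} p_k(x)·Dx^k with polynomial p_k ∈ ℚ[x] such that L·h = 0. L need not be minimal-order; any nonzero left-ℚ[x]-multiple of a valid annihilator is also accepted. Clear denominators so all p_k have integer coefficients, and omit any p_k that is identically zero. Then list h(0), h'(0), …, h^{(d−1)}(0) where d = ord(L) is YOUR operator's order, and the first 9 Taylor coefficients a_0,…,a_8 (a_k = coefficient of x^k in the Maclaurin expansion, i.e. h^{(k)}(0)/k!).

f: a_k = 0, 3, 0, -1/2, 0, 1/40, 0, -1/1680, 0, …
g: a_k = -2, -2, -6, -10, -22, -42, -86, -170, -342, …
L₀ := L_f ⊗_s L_g (sym. prod.), ord ≤ 2.
Differentiate: ansatz ord ≤ ord L₀ ⇒ L.
L = (31 - 2·x - 3·x^2 + 4·x^3 + 4·x^4) + (10 + 42·x + 12·x^2 + 16·x^3)·Dx + (-3 + 2·x + 5·x^2 + 4·x^3 + 4·x^4)·Dx^2  (order 2).
h: a_k = -6, -12, -51, -116, -1261/4, -7263/10, -41521/24, -410969/105, -59484889/6720, …
ICs: h(0) = -6, h′(0) = -12.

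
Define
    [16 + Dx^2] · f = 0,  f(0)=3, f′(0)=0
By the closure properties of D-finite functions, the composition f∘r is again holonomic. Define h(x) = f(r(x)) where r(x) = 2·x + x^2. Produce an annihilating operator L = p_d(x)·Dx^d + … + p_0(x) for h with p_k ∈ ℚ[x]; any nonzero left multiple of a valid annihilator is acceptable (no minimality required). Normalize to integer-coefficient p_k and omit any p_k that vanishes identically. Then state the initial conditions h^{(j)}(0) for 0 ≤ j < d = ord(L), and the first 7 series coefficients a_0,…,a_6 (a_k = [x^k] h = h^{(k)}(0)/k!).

f: a_k = 3, 0, -24, 0, 32, 0, -256/15, …
Change of var in L_f (x↦r) gives L₀.
L = (64 + 192·x + 192·x^2 + 64·x^3) - Dx + (1 + x)·Dx^2  (order 2).
h: a_k = 3, 0, -96, -96, 488, 1024, -4864/15, …
ICs: h(0) = 3, h′(0) = 0.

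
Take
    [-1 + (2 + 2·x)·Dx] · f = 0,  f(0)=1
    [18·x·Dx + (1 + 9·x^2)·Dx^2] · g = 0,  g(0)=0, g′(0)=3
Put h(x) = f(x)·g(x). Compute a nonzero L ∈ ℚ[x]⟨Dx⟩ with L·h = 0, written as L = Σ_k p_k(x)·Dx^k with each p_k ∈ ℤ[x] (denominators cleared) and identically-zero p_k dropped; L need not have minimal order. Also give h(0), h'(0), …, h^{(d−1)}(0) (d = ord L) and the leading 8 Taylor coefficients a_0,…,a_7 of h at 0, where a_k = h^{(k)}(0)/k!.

f: a_k = 1, 1/2, -1/8, 1/16, -5/128, 7/256, -21/1024, 33/2048, …
g: a_k = 0, 3, 0, -9, 0, 243/5, 0, -2187/7, …
Product ⇒ symmetric product L₀, ord ≤ 2.
L = (3 - 36·x - 9·x^2) + (-4 + 68·x + 108·x^2 + 36·x^3)·Dx + (4 + 8·x + 40·x^2 + 72·x^3 + 36·x^4)·Dx^2  (order 2).
h: a_k = 0, 3, 3/2, -75/8, -69/16, 31749/640, 30489/1280, -11404773/35840, …
ICs: h(0) = 0, h′(0) = 3.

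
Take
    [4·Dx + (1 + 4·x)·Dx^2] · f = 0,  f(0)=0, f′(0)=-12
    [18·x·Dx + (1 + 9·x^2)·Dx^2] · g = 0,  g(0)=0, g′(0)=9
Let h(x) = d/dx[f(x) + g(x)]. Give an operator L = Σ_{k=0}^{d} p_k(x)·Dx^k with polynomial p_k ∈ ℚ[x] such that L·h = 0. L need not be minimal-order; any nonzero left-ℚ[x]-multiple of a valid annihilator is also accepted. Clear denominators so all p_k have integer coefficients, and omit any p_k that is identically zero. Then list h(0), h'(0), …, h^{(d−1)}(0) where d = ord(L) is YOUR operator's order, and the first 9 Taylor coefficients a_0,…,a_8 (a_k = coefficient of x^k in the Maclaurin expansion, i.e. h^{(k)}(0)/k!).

L = (-36 - 432·x + 972·x^2 + 1296·x^3) + (-25 - 72·x - 189·x^2 + 1944·x^3 + 2592·x^4)·Dx + (-2 + x + 36·x^2 + 81·x^3 + 486·x^4 + 648·x^5)·Dx^2  (order 2).
h: a_k = -3, 48, -273, 768, -2343, 12288, -55713, 196608, -727383, …
ICs: h(0) = -3, h′(0) = 48.

f: a_k = 0, -12, 24, -64, 192, -3072/5, 2048, -49152/7, 24576, …
g: a_k = 0, 9, 0, -27, 0, 729/5, 0, -6561/7, 0, …
L₀ := lclm(L_f,L_g); ord L₀ ≤ 2+2.
Differentiate: ansatz ord ≤ ord L₀ ⇒ L.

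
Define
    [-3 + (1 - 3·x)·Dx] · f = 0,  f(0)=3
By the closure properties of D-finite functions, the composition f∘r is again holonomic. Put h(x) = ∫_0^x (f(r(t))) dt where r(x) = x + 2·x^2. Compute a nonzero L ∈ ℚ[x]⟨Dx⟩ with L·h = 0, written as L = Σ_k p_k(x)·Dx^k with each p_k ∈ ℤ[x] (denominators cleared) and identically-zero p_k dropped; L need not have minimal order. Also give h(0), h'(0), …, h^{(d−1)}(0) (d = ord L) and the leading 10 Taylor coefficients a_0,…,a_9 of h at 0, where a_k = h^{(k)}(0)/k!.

L = (3 + 12·x)·Dx + (-1 + 3·x + 6·x^2)·Dx^2  (order 2).
h: a_k = 0, 3, 9/2, 15, 189/4, 837/5, 1215/2, 15957/7, 69741/8, 33885, …
ICs: h(0) = 0, h′(0) = 3.

f: a_k = 3, 9, 27, 81, 243, 729, 2187, 6561, 19683, 59049, …
f∘r: x↦r, Dx↦Dx/r' in L_f ⇒ L₀.
∫: right-multiply L₀ by Dx.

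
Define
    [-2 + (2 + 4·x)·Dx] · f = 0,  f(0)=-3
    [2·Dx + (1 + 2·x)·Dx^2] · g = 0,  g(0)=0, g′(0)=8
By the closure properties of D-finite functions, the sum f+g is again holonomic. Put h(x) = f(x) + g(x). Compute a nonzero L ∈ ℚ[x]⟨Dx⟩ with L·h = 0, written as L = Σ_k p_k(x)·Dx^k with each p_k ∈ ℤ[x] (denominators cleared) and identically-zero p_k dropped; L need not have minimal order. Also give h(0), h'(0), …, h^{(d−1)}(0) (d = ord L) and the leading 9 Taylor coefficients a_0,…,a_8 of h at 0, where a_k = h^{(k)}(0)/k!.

L = 2·Dx + (5 + 10·x)·Dx^2 + (1 + 4·x + 4·x^2)·Dx^3  (order 3).
h: a_k = -3, 5, -13/2, 55/6, -113/8, 919/40, -1859/48, 7499/112, -15097/128, …
ICs: h(0) = -3, h′(0) = 5, h′′(0) = -13.

f: a_k = -3, -3, 3/2, -3/2, 15/8, -21/8, 63/16, -99/16, 1287/128, …
g: a_k = 0, 8, -8, 32/3, -16, 128/5, -128/3, 512/7, -128, …
h₀=f+g: left-lcm gives L₀, ord ≤ 3.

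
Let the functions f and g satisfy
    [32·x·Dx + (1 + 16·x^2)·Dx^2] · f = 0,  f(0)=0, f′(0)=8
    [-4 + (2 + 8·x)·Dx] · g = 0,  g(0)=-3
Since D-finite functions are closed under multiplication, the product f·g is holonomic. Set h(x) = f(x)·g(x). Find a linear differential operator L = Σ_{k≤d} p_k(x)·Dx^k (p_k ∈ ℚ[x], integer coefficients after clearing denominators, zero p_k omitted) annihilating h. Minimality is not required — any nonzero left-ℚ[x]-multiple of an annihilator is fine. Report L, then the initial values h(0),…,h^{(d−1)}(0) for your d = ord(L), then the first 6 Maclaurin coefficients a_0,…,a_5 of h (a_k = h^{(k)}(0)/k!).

f: a_k = 0, 8, 0, -128/3, 0, 2048/5, …
g: a_k = -3, -6, 6, -12, 30, -84, …
L₀ := L_f ⊗_s L_g (sym. prod.), ord ≤ 2.
L = (12 - 64·x - 64·x^2) + (-4 + 16·x + 192·x^2 + 256·x^3)·Dx + (1 + 8·x + 32·x^2 + 128·x^3 + 256·x^4)·Dx^2  (order 2).
h: a_k = 0, -24, -48, 176, 160, -6224/5, …
ICs: h(0) = 0, h′(0) = -24.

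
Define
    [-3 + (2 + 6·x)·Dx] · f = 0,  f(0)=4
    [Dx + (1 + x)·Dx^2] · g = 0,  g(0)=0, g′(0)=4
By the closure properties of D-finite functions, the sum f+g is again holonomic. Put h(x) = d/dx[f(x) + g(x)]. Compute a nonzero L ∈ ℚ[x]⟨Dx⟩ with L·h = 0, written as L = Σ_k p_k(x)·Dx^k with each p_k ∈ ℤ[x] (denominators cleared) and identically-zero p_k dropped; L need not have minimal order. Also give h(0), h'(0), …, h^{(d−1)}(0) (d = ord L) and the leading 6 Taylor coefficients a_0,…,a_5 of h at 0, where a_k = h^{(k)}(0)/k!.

L = (-15 + 9·x) + (-19 - 6·x + 45·x^2)·Dx + (-2 - 2·x + 18·x^2 + 18·x^3)·Dx^2  (order 2).
h: a_k = 10, -13, 97/4, -437/8, 8761/64, -46439/128, …
ICs: h(0) = 10, h′(0) = -13.

f: a_k = 4, 6, -9/2, 27/4, -405/32, 1701/64, …
g: a_k = 0, 4, -2, 4/3, -1, 4/5, …
f+g: L₀ = lclm(L_f,L_g), ord ≤ 1+2.
h=h₀': d/dx-closure on L₀ ⇒ L.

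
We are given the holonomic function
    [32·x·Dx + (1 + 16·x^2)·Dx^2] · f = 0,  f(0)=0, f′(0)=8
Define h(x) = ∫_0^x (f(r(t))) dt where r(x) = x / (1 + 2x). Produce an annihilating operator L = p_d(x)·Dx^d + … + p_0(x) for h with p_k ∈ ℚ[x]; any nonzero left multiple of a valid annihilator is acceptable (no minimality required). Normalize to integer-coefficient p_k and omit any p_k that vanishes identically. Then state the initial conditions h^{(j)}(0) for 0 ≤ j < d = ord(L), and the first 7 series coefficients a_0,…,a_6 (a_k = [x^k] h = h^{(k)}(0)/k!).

f: a_k = 0, 8, 0, -128/3, 0, 2048/5, 0, …
L₀ from L_f via x↦r, Dx↦r'^{-1}Dx.
h=∫₀ˣh₀: take L = L₀·Dx.
L = (4 + 40·x)·Dx^2 + (1 + 4·x + 20·x^2)·Dx^3  (order 3).
h: a_k = 0, 0, 4, -16/3, -8/3, 192/5, -1216/15, …
ICs: h(0) = 0, h′(0) = 0, h′′(0) = 8.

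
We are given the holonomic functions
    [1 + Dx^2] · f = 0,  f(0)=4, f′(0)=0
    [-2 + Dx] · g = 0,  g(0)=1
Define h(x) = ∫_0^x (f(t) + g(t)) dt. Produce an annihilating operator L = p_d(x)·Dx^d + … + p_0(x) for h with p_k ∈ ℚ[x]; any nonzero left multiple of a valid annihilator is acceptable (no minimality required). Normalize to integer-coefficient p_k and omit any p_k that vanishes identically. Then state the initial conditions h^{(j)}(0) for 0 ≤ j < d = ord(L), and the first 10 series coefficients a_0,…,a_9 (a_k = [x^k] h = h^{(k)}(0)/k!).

f: a_k = 4, 0, -2, 0, 1/6, 0, -1/180, 0, 1/10080, 0, …
g: a_k = 1, 2, 2, 4/3, 2/3, 4/15, 4/45, 8/315, 2/315, 4/2835, …
L₀ := lclm(L_f,L_g); ord L₀ ≤ 2+1.
Integrate: L := L₀·Dx.
L = -2·Dx + Dx^2 - 2·Dx^3 + Dx^4  (order 4).
h: a_k = 0, 5, 1, 0, 1/3, 1/6, 2/45, 1/84, 1/315, 13/18144, …
ICs: h(0) = 0, h′(0) = 5, h′′(0) = 2, h′′′(0) = 0.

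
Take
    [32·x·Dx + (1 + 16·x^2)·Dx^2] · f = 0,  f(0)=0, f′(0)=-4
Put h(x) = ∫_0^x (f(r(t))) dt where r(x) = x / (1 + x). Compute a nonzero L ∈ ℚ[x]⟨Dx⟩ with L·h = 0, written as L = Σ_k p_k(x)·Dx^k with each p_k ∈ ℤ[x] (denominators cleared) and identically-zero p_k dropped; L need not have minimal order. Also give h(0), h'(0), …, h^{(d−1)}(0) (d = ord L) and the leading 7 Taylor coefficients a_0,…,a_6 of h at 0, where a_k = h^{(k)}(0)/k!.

L = (2 + 34·x)·Dx^2 + (1 + 2·x + 17·x^2)·Dx^3  (order 3).
h: a_k = 0, 0, -2, 4/3, 13/3, -12, -202/15, …
ICs: h(0) = 0, h′(0) = 0, h′′(0) = -4.

f: a_k = 0, -4, 0, 64/3, 0, -1024/5, 0, …
Substitute x→r, Dx→(1/r')Dx; clear ⇒ L₀.
Integrate: L := L₀·Dx.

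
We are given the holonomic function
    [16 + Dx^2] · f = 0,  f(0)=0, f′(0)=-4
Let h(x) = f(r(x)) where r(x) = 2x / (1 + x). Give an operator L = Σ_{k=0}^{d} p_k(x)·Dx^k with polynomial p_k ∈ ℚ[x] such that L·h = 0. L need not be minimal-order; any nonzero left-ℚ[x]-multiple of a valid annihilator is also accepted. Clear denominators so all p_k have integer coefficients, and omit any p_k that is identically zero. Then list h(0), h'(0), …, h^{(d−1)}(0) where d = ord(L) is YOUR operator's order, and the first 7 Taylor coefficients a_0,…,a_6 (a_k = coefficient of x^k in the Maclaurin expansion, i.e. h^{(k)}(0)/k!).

f: a_k = 0, -4, 0, 32/3, 0, -128/15, 0, …
h₀=f(r): pull back L_f along r ⇒ L₀.
L = 64 + (2 + 6·x + 6·x^2 + 2·x^3)·Dx + (1 + 4·x + 6·x^2 + 4·x^3 + x^4)·Dx^2  (order 2).
h: a_k = 0, -8, 8, 232/3, -248, 3464/15, 520, …
ICs: h(0) = 0, h′(0) = -8.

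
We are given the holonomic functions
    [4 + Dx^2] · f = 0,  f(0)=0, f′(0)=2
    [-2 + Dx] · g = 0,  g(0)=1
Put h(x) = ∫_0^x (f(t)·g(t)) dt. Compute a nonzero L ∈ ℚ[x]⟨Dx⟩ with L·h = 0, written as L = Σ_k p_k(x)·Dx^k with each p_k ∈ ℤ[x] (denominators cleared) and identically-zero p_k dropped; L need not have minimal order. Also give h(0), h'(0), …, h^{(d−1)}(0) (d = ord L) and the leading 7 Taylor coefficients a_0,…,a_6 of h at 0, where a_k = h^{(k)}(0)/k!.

f: a_k = 0, 2, 0, -4/3, 0, 4/15, 0, …
g: a_k = 1, 2, 2, 4/3, 2/3, 4/15, 4/45, …
Sym-product of L_f,L_g gives L₀ (≤ ord 2).
∫: right-multiply L₀ by Dx.
L = 8·Dx - 4·Dx^2 + Dx^3  (order 3).
h: a_k = 0, 0, 1, 4/3, 2/3, 0, -8/45, …
ICs: h(0) = 0, h′(0) = 0, h′′(0) = 2.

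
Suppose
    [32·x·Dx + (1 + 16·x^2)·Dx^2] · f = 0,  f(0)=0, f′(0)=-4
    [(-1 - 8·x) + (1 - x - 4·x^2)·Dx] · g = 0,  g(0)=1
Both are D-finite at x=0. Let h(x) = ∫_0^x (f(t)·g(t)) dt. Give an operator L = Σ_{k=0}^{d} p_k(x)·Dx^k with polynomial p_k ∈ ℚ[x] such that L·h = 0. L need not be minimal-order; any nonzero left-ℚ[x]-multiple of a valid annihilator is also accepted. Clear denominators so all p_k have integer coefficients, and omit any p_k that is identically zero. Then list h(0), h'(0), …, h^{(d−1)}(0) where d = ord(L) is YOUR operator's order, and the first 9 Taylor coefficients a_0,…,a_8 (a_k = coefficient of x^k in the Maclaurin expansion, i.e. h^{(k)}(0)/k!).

f: a_k = 0, -4, 0, 64/3, 0, -1024/5, 0, 16384/7, 0, …
g: a_k = 1, 1, 5, 9, 29, 65, 181, 441, 1165, …
L₀ := L_f ⊗_s L_g (sym. prod.), ord ≤ 2.
∫: right-multiply L₀ by Dx.
L = (8 + 32·x + 384·x^2)·Dx + (2 - 16·x + 64·x^2 + 384·x^3)·Dx^2 + (-1 + x - 12·x^2 + 16·x^3 + 64·x^4)·Dx^3  (order 3).
h: a_k = 0, 0, -2, -4/3, 1/3, -44/15, -1606/45, -1364/35, 6359/42, …
ICs: h(0) = 0, h′(0) = 0, h′′(0) = -4.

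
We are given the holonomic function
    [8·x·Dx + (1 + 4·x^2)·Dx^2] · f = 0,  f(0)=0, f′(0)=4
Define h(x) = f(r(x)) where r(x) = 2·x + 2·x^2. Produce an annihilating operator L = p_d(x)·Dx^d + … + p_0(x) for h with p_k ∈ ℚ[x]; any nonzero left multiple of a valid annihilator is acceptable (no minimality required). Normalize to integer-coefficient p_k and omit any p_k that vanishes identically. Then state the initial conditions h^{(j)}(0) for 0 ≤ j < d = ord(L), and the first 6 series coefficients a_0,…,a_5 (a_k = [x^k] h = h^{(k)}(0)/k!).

L = (-2 + 32·x + 128·x^2 + 192·x^3 + 96·x^4)·Dx + (1 + 2·x + 16·x^2 + 64·x^3 + 80·x^4 + 32·x^5)·Dx^2  (order 2).
h: a_k = 0, 8, 8, -128/3, -128, 1408/5, …
ICs: h(0) = 0, h′(0) = 8.

f: a_k = 0, 4, 0, -16/3, 0, 64/5, …
h₀=f(r): pull back L_f along r ⇒ L₀.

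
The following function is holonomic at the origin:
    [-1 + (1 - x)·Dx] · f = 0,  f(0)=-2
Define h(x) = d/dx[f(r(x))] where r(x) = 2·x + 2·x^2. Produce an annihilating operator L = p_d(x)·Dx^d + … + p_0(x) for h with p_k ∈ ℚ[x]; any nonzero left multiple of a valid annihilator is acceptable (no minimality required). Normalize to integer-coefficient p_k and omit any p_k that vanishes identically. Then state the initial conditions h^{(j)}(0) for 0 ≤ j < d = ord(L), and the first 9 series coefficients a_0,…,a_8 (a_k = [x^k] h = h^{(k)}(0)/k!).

L = (6 + 12·x + 12·x^2) + (-1 + 6·x^2 + 4·x^3)·Dx  (order 1).
h: a_k = -4, -24, -96, -352, -1200, -3936, -12544, -39168, -120384, …
ICs: h(0) = -4.

f: a_k = -2, -2, -2, -2, -2, -2, -2, -2, -2, …
L₀ from L_f via x↦r, Dx↦r'^{-1}Dx.
h=h₀': d/dx-closure on L₀ ⇒ L.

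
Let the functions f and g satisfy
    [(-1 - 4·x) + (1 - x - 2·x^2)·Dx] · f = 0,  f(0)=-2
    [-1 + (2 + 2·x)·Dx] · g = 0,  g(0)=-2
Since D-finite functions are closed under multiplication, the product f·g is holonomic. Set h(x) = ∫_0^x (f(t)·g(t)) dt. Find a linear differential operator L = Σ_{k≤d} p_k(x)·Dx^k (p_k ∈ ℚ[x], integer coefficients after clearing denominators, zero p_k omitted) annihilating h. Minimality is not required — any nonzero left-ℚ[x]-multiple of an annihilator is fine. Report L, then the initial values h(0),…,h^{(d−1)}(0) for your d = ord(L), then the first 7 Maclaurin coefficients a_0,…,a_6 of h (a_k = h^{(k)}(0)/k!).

f: a_k = -2, -2, -6, -10, -22, -42, -86, …
g: a_k = -2, -1, 1/4, -1/8, 5/64, -7/128, 21/512, …
f·g: L₀ = L_f ⊗_s L_g, ord ≤ 1·1.
h=∫₀ˣh₀: take L = L₀·Dx.
L = (3 + 6·x)·Dx + (-2 + 2·x + 4·x^2)·Dx^2  (order 2).
h: a_k = 0, 4, 3, 9/2, 103/16, 1683/160, 2223/128, …
ICs: h(0) = 0, h′(0) = 4.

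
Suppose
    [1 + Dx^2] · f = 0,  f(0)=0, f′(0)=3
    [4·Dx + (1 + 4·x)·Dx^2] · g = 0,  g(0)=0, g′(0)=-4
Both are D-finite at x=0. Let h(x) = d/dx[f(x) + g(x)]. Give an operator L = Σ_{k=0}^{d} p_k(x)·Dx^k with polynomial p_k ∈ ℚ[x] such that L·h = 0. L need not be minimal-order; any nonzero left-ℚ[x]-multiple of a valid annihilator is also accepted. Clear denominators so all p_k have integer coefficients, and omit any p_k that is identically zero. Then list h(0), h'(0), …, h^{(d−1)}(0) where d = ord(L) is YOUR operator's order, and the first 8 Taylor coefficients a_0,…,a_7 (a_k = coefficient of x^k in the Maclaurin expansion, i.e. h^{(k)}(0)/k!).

L = (388 + 32·x + 64·x^2) + (33 + 140·x + 48·x^2 + 64·x^3)·Dx + (388 + 32·x + 64·x^2)·Dx^2 + (33 + 140·x + 48·x^2 + 64·x^3)·Dx^3  (order 3).
h: a_k = -1, 16, -131/2, 256, -8191/8, 4096, -3932161/240, 65536, …
ICs: h(0) = -1, h′(0) = 16, h′′(0) = -131.

f: a_k = 0, 3, 0, -1/2, 0, 1/40, 0, -1/1680, …
g: a_k = 0, -4, 8, -64/3, 64, -1024/5, 2048/3, -16384/7, …
Sum ⇒ L₀ = lclm(L_f,L_g) in ℚ(x)⟨Dx⟩.
h₀' ⇒ L via d/dx closure of L₀.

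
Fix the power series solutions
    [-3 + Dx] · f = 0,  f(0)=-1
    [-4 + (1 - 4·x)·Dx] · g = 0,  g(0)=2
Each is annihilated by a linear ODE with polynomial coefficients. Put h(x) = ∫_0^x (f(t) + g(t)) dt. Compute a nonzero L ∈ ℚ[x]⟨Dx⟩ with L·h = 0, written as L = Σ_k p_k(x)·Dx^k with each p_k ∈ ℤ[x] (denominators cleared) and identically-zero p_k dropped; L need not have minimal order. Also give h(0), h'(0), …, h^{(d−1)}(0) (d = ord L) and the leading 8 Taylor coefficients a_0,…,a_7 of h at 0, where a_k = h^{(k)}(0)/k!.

L = (60 + 144·x)·Dx + (-23 - 72·x + 144·x^2)·Dx^2 + (1 + 8·x - 48·x^2)·Dx^3  (order 3).
h: a_k = 0, 1, 5/2, 55/6, 247/8, 4069/40, 81839/240, 655279/560, …
ICs: h(0) = 0, h′(0) = 1, h′′(0) = 5.

f: a_k = -1, -3, -9/2, -9/2, -27/8, -81/40, -81/80, -243/560, …
g: a_k = 2, 8, 32, 128, 512, 2048, 8192, 32768, …
Weyl lclm of L_f,L_g ⇒ L₀ (ord ≤ 2).
Integrate: L := L₀·Dx.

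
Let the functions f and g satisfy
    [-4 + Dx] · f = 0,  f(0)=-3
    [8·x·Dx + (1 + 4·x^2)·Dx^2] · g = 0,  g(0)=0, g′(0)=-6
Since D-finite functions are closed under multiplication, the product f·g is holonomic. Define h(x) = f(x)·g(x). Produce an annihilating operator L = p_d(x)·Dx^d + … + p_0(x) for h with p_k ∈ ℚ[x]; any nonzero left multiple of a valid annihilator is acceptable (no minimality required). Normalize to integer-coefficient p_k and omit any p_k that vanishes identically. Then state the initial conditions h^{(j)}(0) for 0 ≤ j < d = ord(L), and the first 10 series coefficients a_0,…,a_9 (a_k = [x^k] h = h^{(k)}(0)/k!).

f: a_k = -3, -12, -24, -32, -32, -128/5, -256/15, -1024/105, -512/105, -2048/945, …
g: a_k = 0, -6, 0, 8, 0, -96/5, 0, 384/7, 0, -512/3, …
Product ⇒ symmetric product L₀, ord ≤ 2.
L = (16 - 32·x + 64·x^2) + (-8 + 8·x - 32·x^2)·Dx + (1 + 4·x^2)·Dx^2  (order 2).
h: a_k = 0, 18, 72, 120, 96, 288/5, 128, 4992/35, -6656/35, -31232/105, …
ICs: h(0) = 0, h′(0) = 18.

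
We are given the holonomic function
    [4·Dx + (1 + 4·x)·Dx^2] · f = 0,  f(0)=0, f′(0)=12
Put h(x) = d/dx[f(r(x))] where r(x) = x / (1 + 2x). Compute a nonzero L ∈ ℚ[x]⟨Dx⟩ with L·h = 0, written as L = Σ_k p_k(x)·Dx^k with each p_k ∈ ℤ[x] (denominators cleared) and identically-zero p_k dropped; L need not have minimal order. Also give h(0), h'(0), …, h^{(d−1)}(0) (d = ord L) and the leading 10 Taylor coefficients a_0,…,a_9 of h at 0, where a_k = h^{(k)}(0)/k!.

f: a_k = 0, 12, -24, 64, -192, 3072/5, -2048, 49152/7, -24576, 262144/3, …
Change of var in L_f (x↦r) gives L₀.
Derive L from L₀ (diff closure).
L = (8 + 24·x) + (1 + 8·x + 12·x^2)·Dx  (order 1).
h: a_k = 12, -96, 624, -3840, 23232, -139776, 839424, -5038080, 30231552, -181395456, …
ICs: h(0) = 12.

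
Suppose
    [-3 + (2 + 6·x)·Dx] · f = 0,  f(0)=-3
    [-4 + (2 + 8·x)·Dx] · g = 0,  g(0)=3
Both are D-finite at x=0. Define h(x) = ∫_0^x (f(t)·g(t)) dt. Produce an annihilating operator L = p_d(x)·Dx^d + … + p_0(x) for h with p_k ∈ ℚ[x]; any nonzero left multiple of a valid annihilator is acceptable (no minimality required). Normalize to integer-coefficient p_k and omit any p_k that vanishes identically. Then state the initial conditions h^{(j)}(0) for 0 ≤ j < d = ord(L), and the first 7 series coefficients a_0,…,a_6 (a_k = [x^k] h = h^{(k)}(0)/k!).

f: a_k = -3, -9/2, 27/8, -81/16, 1215/128, -5103/256, 45927/1024, …
g: a_k = 3, 6, -6, 12, -30, 84, -252, …
Sym-product of L_f,L_g gives L₀ (≤ ord 1).
∫: right-multiply L₀ by Dx.
L = (-7 - 24·x)·Dx + (2 + 14·x + 24·x^2)·Dx^2  (order 2).
h: a_k = 0, -9, -63/4, 3/8, -63/64, 1773/640, -4179/512, …
ICs: h(0) = 0, h′(0) = -9.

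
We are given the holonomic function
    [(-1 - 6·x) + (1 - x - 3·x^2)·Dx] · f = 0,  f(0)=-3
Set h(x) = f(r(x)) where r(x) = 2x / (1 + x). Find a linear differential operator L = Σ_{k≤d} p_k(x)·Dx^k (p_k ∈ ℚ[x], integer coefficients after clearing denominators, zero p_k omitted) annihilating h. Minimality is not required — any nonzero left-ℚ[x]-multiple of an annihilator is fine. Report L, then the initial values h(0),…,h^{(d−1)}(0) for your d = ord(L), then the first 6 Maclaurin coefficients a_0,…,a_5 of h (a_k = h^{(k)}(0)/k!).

f: a_k = -3, -3, -12, -21, -57, -120, …
h₀=f(r): pull back L_f along r ⇒ L₀.
L = (2 + 26·x) + (-1 - x + 13·x^2 + 13·x^3)·Dx  (order 1).
h: a_k = -3, -6, -42, -78, -546, -1014, …
ICs: h(0) = -3.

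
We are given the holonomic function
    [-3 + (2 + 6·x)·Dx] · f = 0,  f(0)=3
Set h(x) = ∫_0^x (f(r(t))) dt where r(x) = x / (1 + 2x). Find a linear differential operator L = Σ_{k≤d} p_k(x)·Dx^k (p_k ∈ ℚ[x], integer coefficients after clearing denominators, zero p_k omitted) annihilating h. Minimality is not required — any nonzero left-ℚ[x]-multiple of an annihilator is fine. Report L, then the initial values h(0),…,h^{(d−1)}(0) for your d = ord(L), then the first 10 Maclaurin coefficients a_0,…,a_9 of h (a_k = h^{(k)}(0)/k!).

f: a_k = 3, 9/2, -27/8, 81/16, -1215/128, 5103/256, -45927/1024, 216513/2048, -8444007/32768, 42220035/65536, …
Change of var in L_f (x↦r) gives L₀.
Integrate: L := L₀·Dx.
L = -3·Dx + (2 + 14·x + 20·x^2)·Dx^2  (order 2).
h: a_k = 0, 3, 9/4, -33/8, 585/64, -2979/128, 33909/512, -1477503/7168, 11283849/16384, -79707215/32768, …
ICs: h(0) = 0, h′(0) = 3.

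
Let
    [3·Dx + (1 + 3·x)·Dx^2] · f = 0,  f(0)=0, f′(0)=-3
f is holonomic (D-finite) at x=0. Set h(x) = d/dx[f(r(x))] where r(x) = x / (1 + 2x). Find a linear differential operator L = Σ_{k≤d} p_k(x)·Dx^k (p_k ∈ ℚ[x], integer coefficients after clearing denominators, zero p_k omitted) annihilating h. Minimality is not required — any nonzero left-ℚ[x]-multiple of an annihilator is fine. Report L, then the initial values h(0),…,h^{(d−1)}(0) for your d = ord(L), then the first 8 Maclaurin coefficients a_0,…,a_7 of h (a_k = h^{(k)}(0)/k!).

f: a_k = 0, -3, 9/2, -9, 81/4, -243/5, 243/2, -2187/7, …
L₀ from L_f via x↦r, Dx↦r'^{-1}Dx.
Differentiate: ansatz ord ≤ ord L₀ ⇒ L.
L = (7 + 20·x) + (1 + 7·x + 10·x^2)·Dx  (order 1).
h: a_k = -3, 21, -117, 609, -3093, 15561, -77997, 390369, …
ICs: h(0) = -3.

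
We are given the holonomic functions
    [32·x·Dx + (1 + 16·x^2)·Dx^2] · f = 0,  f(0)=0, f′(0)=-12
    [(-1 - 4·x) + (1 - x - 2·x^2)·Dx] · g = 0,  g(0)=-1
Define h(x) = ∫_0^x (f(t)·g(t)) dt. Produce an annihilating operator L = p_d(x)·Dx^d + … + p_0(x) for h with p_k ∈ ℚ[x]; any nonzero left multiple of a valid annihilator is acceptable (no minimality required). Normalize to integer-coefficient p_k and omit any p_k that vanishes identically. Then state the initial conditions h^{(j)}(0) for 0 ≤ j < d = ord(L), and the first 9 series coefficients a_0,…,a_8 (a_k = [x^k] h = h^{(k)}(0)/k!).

L = (4 + 32·x + 192·x^2)·Dx + (2 - 24·x + 64·x^2 + 192·x^3)·Dx^2 + (-1 + x - 14·x^2 + 16·x^3 + 32·x^4)·Dx^3  (order 3).
h: a_k = 0, 0, 6, 4, -7, -4/5, 462/5, 2732/35, -46957/70, …
ICs: h(0) = 0, h′(0) = 0, h′′(0) = 12.

f: a_k = 0, -12, 0, 64, 0, -3072/5, 0, 49152/7, 0, …
g: a_k = -1, -1, -3, -5, -11, -21, -43, -85, -171, …
Product ⇒ symmetric product L₀, ord ≤ 2.
∫: right-multiply L₀ by Dx.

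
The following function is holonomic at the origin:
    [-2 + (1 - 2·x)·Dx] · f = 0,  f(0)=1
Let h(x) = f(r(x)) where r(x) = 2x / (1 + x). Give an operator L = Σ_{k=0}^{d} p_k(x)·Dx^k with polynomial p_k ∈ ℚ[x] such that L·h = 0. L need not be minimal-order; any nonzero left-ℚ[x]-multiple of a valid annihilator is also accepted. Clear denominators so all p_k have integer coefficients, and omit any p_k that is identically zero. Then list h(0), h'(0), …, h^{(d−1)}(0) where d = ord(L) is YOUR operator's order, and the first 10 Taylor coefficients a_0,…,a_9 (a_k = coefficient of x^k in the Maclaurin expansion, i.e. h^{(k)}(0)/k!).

f: a_k = 1, 2, 4, 8, 16, 32, 64, 128, 256, 512, …
Change of var in L_f (x↦r) gives L₀.
L = 4 + (-1 + 2·x + 3·x^2)·Dx  (order 1).
h: a_k = 1, 4, 12, 36, 108, 324, 972, 2916, 8748, 26244, …
ICs: h(0) = 1.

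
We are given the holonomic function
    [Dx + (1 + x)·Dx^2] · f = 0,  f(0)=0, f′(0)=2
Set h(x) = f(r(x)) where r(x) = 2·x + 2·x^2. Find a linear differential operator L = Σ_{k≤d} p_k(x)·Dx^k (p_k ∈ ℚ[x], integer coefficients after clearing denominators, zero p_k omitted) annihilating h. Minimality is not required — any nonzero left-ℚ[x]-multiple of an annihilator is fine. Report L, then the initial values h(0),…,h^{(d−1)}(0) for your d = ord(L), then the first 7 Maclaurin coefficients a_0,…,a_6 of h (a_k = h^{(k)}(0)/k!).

f: a_k = 0, 2, -1, 2/3, -1/2, 2/5, -1/3, …
Substitute x→r, Dx→(1/r')Dx; clear ⇒ L₀.
L = (4·x + 4·x^2)·Dx + (1 + 4·x + 6·x^2 + 4·x^3)·Dx^2  (order 2).
h: a_k = 0, 4, 0, -8/3, 4, -16/5, 0, …
ICs: h(0) = 0, h′(0) = 4.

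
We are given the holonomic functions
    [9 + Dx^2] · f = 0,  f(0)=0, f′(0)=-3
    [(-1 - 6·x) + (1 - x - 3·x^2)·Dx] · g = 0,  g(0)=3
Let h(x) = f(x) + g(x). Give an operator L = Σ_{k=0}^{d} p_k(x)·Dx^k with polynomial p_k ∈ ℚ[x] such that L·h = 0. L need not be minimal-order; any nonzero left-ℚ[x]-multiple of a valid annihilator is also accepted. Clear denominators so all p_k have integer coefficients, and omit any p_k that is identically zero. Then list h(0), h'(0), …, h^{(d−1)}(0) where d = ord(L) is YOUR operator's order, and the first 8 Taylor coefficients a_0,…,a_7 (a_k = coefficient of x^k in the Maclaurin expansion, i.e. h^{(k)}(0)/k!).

f: a_k = 0, -3, 0, 9/2, 0, -81/40, 0, 243/560, …
g: a_k = 3, 3, 12, 21, 57, 120, 291, 651, …
f+g: L₀ = lclm(L_f,L_g), ord ≤ 2+1.
L = (-459 - 2916·x - 1539·x^2 - 3888·x^3 - 3645·x^4 - 4374·x^5) + (153 - 153·x - 378·x^2 + 405·x^3 - 2187·x^5 - 2187·x^6)·Dx + (-51 - 324·x - 171·x^2 - 432·x^3 - 405·x^4 - 486·x^5)·Dx^2 + (17 - 17·x - 42·x^2 + 45·x^3 - 243·x^5 - 243·x^6)·Dx^3  (order 3).
h: a_k = 3, 0, 12, 51/2, 57, 4719/40, 291, 364803/560, …
ICs: h(0) = 3, h′(0) = 0, h′′(0) = 24.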